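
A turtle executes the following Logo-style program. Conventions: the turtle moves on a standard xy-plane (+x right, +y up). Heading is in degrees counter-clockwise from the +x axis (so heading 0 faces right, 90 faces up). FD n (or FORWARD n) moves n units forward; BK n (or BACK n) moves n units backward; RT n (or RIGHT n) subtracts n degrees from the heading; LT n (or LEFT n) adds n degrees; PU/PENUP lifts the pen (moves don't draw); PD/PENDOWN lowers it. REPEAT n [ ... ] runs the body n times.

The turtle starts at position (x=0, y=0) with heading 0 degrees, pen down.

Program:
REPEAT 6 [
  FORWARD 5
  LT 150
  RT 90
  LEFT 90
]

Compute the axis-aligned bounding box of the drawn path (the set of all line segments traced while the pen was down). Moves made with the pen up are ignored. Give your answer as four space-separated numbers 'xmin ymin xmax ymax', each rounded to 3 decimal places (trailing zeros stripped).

Executing turtle program step by step:
Start: pos=(0,0), heading=0, pen down
REPEAT 6 [
  -- iteration 1/6 --
  FD 5: (0,0) -> (5,0) [heading=0, draw]
  LT 150: heading 0 -> 150
  RT 90: heading 150 -> 60
  LT 90: heading 60 -> 150
  -- iteration 2/6 --
  FD 5: (5,0) -> (0.67,2.5) [heading=150, draw]
  LT 150: heading 150 -> 300
  RT 90: heading 300 -> 210
  LT 90: heading 210 -> 300
  -- iteration 3/6 --
  FD 5: (0.67,2.5) -> (3.17,-1.83) [heading=300, draw]
  LT 150: heading 300 -> 90
  RT 90: heading 90 -> 0
  LT 90: heading 0 -> 90
  -- iteration 4/6 --
  FD 5: (3.17,-1.83) -> (3.17,3.17) [heading=90, draw]
  LT 150: heading 90 -> 240
  RT 90: heading 240 -> 150
  LT 90: heading 150 -> 240
  -- iteration 5/6 --
  FD 5: (3.17,3.17) -> (0.67,-1.16) [heading=240, draw]
  LT 150: heading 240 -> 30
  RT 90: heading 30 -> 300
  LT 90: heading 300 -> 30
  -- iteration 6/6 --
  FD 5: (0.67,-1.16) -> (5,1.34) [heading=30, draw]
  LT 150: heading 30 -> 180
  RT 90: heading 180 -> 90
  LT 90: heading 90 -> 180
]
Final: pos=(5,1.34), heading=180, 6 segment(s) drawn

Segment endpoints: x in {0, 0.67, 0.67, 3.17, 3.17, 5, 5}, y in {-1.83, -1.16, 0, 1.34, 2.5, 3.17}
xmin=0, ymin=-1.83, xmax=5, ymax=3.17

Answer: 0 -1.83 5 3.17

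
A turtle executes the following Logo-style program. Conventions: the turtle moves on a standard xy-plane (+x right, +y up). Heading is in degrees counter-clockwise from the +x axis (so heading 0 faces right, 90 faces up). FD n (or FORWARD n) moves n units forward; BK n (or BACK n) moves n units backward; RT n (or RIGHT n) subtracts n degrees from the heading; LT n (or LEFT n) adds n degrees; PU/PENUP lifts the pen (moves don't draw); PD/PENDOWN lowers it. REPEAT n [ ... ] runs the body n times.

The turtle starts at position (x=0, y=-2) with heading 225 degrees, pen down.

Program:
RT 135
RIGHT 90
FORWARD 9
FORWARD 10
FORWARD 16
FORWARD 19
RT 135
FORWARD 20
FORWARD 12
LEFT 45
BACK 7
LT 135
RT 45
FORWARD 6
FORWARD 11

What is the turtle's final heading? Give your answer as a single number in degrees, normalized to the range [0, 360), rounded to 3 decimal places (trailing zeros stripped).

Answer: 0

Derivation:
Executing turtle program step by step:
Start: pos=(0,-2), heading=225, pen down
RT 135: heading 225 -> 90
RT 90: heading 90 -> 0
FD 9: (0,-2) -> (9,-2) [heading=0, draw]
FD 10: (9,-2) -> (19,-2) [heading=0, draw]
FD 16: (19,-2) -> (35,-2) [heading=0, draw]
FD 19: (35,-2) -> (54,-2) [heading=0, draw]
RT 135: heading 0 -> 225
FD 20: (54,-2) -> (39.858,-16.142) [heading=225, draw]
FD 12: (39.858,-16.142) -> (31.373,-24.627) [heading=225, draw]
LT 45: heading 225 -> 270
BK 7: (31.373,-24.627) -> (31.373,-17.627) [heading=270, draw]
LT 135: heading 270 -> 45
RT 45: heading 45 -> 0
FD 6: (31.373,-17.627) -> (37.373,-17.627) [heading=0, draw]
FD 11: (37.373,-17.627) -> (48.373,-17.627) [heading=0, draw]
Final: pos=(48.373,-17.627), heading=0, 9 segment(s) drawn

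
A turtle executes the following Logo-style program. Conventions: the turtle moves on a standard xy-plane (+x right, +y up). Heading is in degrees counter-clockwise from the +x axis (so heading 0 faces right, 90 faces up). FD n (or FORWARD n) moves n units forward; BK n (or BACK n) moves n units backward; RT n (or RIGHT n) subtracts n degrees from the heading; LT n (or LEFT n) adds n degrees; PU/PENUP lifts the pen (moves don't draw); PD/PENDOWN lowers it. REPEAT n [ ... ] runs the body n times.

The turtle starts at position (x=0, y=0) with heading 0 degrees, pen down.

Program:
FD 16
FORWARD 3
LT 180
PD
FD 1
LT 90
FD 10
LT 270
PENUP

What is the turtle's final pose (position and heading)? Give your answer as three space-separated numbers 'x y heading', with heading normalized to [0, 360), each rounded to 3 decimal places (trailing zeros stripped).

Answer: 18 -10 180

Derivation:
Executing turtle program step by step:
Start: pos=(0,0), heading=0, pen down
FD 16: (0,0) -> (16,0) [heading=0, draw]
FD 3: (16,0) -> (19,0) [heading=0, draw]
LT 180: heading 0 -> 180
PD: pen down
FD 1: (19,0) -> (18,0) [heading=180, draw]
LT 90: heading 180 -> 270
FD 10: (18,0) -> (18,-10) [heading=270, draw]
LT 270: heading 270 -> 180
PU: pen up
Final: pos=(18,-10), heading=180, 4 segment(s) drawn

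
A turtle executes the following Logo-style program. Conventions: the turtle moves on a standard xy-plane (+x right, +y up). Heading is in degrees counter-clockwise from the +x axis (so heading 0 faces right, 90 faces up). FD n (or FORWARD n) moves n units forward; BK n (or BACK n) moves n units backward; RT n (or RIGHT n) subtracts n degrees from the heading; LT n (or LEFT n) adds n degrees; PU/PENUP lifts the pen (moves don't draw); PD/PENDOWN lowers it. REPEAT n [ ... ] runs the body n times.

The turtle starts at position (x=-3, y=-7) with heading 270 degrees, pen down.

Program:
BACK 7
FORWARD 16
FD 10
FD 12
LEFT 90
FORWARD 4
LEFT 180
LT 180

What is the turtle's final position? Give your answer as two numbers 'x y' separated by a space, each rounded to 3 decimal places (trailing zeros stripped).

Executing turtle program step by step:
Start: pos=(-3,-7), heading=270, pen down
BK 7: (-3,-7) -> (-3,0) [heading=270, draw]
FD 16: (-3,0) -> (-3,-16) [heading=270, draw]
FD 10: (-3,-16) -> (-3,-26) [heading=270, draw]
FD 12: (-3,-26) -> (-3,-38) [heading=270, draw]
LT 90: heading 270 -> 0
FD 4: (-3,-38) -> (1,-38) [heading=0, draw]
LT 180: heading 0 -> 180
LT 180: heading 180 -> 0
Final: pos=(1,-38), heading=0, 5 segment(s) drawn

Answer: 1 -38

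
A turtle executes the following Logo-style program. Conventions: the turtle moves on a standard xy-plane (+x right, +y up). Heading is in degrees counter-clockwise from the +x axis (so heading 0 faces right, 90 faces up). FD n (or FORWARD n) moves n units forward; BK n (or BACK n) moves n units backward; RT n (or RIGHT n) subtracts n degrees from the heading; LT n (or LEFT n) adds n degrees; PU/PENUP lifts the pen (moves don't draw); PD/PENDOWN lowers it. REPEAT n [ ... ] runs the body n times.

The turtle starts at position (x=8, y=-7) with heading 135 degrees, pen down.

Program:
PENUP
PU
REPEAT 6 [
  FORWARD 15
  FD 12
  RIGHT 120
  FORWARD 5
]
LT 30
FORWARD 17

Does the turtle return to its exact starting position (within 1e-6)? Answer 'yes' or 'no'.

Executing turtle program step by step:
Start: pos=(8,-7), heading=135, pen down
PU: pen up
PU: pen up
REPEAT 6 [
  -- iteration 1/6 --
  FD 15: (8,-7) -> (-2.607,3.607) [heading=135, move]
  FD 12: (-2.607,3.607) -> (-11.092,12.092) [heading=135, move]
  RT 120: heading 135 -> 15
  FD 5: (-11.092,12.092) -> (-6.262,13.386) [heading=15, move]
  -- iteration 2/6 --
  FD 15: (-6.262,13.386) -> (8.227,17.268) [heading=15, move]
  FD 12: (8.227,17.268) -> (19.818,20.374) [heading=15, move]
  RT 120: heading 15 -> 255
  FD 5: (19.818,20.374) -> (18.524,15.544) [heading=255, move]
  -- iteration 3/6 --
  FD 15: (18.524,15.544) -> (14.641,1.056) [heading=255, move]
  FD 12: (14.641,1.056) -> (11.536,-10.536) [heading=255, move]
  RT 120: heading 255 -> 135
  FD 5: (11.536,-10.536) -> (8,-7) [heading=135, move]
  -- iteration 4/6 --
  FD 15: (8,-7) -> (-2.607,3.607) [heading=135, move]
  FD 12: (-2.607,3.607) -> (-11.092,12.092) [heading=135, move]
  RT 120: heading 135 -> 15
  FD 5: (-11.092,12.092) -> (-6.262,13.386) [heading=15, move]
  -- iteration 5/6 --
  FD 15: (-6.262,13.386) -> (8.227,17.268) [heading=15, move]
  FD 12: (8.227,17.268) -> (19.818,20.374) [heading=15, move]
  RT 120: heading 15 -> 255
  FD 5: (19.818,20.374) -> (18.524,15.544) [heading=255, move]
  -- iteration 6/6 --
  FD 15: (18.524,15.544) -> (14.641,1.056) [heading=255, move]
  FD 12: (14.641,1.056) -> (11.536,-10.536) [heading=255, move]
  RT 120: heading 255 -> 135
  FD 5: (11.536,-10.536) -> (8,-7) [heading=135, move]
]
LT 30: heading 135 -> 165
FD 17: (8,-7) -> (-8.421,-2.6) [heading=165, move]
Final: pos=(-8.421,-2.6), heading=165, 0 segment(s) drawn

Start position: (8, -7)
Final position: (-8.421, -2.6)
Distance = 17; >= 1e-6 -> NOT closed

Answer: no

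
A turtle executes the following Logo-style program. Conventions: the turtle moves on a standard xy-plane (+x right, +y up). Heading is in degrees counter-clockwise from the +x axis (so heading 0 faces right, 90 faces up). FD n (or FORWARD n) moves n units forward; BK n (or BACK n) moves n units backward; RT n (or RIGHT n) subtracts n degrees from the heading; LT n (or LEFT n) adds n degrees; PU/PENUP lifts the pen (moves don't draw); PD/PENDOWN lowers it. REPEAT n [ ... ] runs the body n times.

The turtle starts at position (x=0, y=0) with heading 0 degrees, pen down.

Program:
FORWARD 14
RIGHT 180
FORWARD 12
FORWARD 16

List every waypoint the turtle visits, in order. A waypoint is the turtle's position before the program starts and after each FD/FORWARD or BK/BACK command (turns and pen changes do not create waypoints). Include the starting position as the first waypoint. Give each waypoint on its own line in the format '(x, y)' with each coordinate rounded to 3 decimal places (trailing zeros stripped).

Answer: (0, 0)
(14, 0)
(2, 0)
(-14, 0)

Derivation:
Executing turtle program step by step:
Start: pos=(0,0), heading=0, pen down
FD 14: (0,0) -> (14,0) [heading=0, draw]
RT 180: heading 0 -> 180
FD 12: (14,0) -> (2,0) [heading=180, draw]
FD 16: (2,0) -> (-14,0) [heading=180, draw]
Final: pos=(-14,0), heading=180, 3 segment(s) drawn
Waypoints (4 total):
(0, 0)
(14, 0)
(2, 0)
(-14, 0)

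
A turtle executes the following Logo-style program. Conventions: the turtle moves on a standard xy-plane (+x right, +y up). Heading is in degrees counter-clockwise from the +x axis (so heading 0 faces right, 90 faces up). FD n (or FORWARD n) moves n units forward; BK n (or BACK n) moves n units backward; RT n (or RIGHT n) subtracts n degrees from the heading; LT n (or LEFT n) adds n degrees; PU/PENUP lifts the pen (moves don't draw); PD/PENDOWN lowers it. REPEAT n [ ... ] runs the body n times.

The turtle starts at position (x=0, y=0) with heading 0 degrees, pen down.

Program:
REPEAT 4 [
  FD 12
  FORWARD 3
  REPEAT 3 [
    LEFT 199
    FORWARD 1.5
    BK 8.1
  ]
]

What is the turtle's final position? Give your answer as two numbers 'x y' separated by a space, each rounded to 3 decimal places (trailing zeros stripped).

Executing turtle program step by step:
Start: pos=(0,0), heading=0, pen down
REPEAT 4 [
  -- iteration 1/4 --
  FD 12: (0,0) -> (12,0) [heading=0, draw]
  FD 3: (12,0) -> (15,0) [heading=0, draw]
  REPEAT 3 [
    -- iteration 1/3 --
    LT 199: heading 0 -> 199
    FD 1.5: (15,0) -> (13.582,-0.488) [heading=199, draw]
    BK 8.1: (13.582,-0.488) -> (21.24,2.149) [heading=199, draw]
    -- iteration 2/3 --
    LT 199: heading 199 -> 38
    FD 1.5: (21.24,2.149) -> (22.422,3.072) [heading=38, draw]
    BK 8.1: (22.422,3.072) -> (16.04,-1.915) [heading=38, draw]
    -- iteration 3/3 --
    LT 199: heading 38 -> 237
    FD 1.5: (16.04,-1.915) -> (15.223,-3.173) [heading=237, draw]
    BK 8.1: (15.223,-3.173) -> (19.634,3.621) [heading=237, draw]
  ]
  -- iteration 2/4 --
  FD 12: (19.634,3.621) -> (13.099,-6.443) [heading=237, draw]
  FD 3: (13.099,-6.443) -> (11.465,-8.959) [heading=237, draw]
  REPEAT 3 [
    -- iteration 1/3 --
    LT 199: heading 237 -> 76
    FD 1.5: (11.465,-8.959) -> (11.827,-7.504) [heading=76, draw]
    BK 8.1: (11.827,-7.504) -> (9.868,-15.363) [heading=76, draw]
    -- iteration 2/3 --
    LT 199: heading 76 -> 275
    FD 1.5: (9.868,-15.363) -> (9.999,-16.858) [heading=275, draw]
    BK 8.1: (9.999,-16.858) -> (9.293,-8.789) [heading=275, draw]
    -- iteration 3/3 --
    LT 199: heading 275 -> 114
    FD 1.5: (9.293,-8.789) -> (8.683,-7.418) [heading=114, draw]
    BK 8.1: (8.683,-7.418) -> (11.977,-14.818) [heading=114, draw]
  ]
  -- iteration 3/4 --
  FD 12: (11.977,-14.818) -> (7.096,-3.855) [heading=114, draw]
  FD 3: (7.096,-3.855) -> (5.876,-1.115) [heading=114, draw]
  REPEAT 3 [
    -- iteration 1/3 --
    LT 199: heading 114 -> 313
    FD 1.5: (5.876,-1.115) -> (6.899,-2.212) [heading=313, draw]
    BK 8.1: (6.899,-2.212) -> (1.375,3.712) [heading=313, draw]
    -- iteration 2/3 --
    LT 199: heading 313 -> 152
    FD 1.5: (1.375,3.712) -> (0.05,4.416) [heading=152, draw]
    BK 8.1: (0.05,4.416) -> (7.202,0.614) [heading=152, draw]
    -- iteration 3/3 --
    LT 199: heading 152 -> 351
    FD 1.5: (7.202,0.614) -> (8.684,0.379) [heading=351, draw]
    BK 8.1: (8.684,0.379) -> (0.684,1.646) [heading=351, draw]
  ]
  -- iteration 4/4 --
  FD 12: (0.684,1.646) -> (12.536,-0.231) [heading=351, draw]
  FD 3: (12.536,-0.231) -> (15.499,-0.7) [heading=351, draw]
  REPEAT 3 [
    -- iteration 1/3 --
    LT 199: heading 351 -> 190
    FD 1.5: (15.499,-0.7) -> (14.022,-0.961) [heading=190, draw]
    BK 8.1: (14.022,-0.961) -> (21.999,0.446) [heading=190, draw]
    -- iteration 2/3 --
    LT 199: heading 190 -> 29
    FD 1.5: (21.999,0.446) -> (23.311,1.173) [heading=29, draw]
    BK 8.1: (23.311,1.173) -> (16.226,-2.754) [heading=29, draw]
    -- iteration 3/3 --
    LT 199: heading 29 -> 228
    FD 1.5: (16.226,-2.754) -> (15.222,-3.869) [heading=228, draw]
    BK 8.1: (15.222,-3.869) -> (20.642,2.151) [heading=228, draw]
  ]
]
Final: pos=(20.642,2.151), heading=228, 32 segment(s) drawn

Answer: 20.642 2.151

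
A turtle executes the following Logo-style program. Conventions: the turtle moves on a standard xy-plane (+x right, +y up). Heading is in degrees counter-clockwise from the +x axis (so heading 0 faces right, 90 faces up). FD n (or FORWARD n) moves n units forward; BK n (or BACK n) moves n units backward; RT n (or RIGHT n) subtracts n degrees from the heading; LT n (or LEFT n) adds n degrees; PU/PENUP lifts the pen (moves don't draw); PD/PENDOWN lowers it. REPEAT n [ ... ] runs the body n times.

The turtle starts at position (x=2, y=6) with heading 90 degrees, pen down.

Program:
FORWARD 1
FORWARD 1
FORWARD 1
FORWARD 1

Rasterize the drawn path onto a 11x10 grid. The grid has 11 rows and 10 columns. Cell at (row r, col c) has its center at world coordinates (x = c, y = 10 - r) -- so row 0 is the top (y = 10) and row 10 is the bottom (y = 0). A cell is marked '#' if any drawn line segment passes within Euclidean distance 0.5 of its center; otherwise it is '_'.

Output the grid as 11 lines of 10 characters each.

Segment 0: (2,6) -> (2,7)
Segment 1: (2,7) -> (2,8)
Segment 2: (2,8) -> (2,9)
Segment 3: (2,9) -> (2,10)

Answer: __#_______
__#_______
__#_______
__#_______
__#_______
__________
__________
__________
__________
__________
__________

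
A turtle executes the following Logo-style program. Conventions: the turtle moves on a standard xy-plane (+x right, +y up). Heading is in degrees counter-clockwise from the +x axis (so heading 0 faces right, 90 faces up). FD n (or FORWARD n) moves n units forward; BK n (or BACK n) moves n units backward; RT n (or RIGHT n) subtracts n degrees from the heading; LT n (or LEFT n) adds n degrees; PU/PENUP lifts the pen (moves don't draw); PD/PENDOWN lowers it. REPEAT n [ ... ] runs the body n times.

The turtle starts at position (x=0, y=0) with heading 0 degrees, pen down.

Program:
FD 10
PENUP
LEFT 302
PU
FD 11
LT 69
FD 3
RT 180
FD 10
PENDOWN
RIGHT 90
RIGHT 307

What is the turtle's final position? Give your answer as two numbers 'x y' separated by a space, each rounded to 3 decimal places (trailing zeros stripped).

Executing turtle program step by step:
Start: pos=(0,0), heading=0, pen down
FD 10: (0,0) -> (10,0) [heading=0, draw]
PU: pen up
LT 302: heading 0 -> 302
PU: pen up
FD 11: (10,0) -> (15.829,-9.329) [heading=302, move]
LT 69: heading 302 -> 11
FD 3: (15.829,-9.329) -> (18.774,-8.756) [heading=11, move]
RT 180: heading 11 -> 191
FD 10: (18.774,-8.756) -> (8.958,-10.664) [heading=191, move]
PD: pen down
RT 90: heading 191 -> 101
RT 307: heading 101 -> 154
Final: pos=(8.958,-10.664), heading=154, 1 segment(s) drawn

Answer: 8.958 -10.664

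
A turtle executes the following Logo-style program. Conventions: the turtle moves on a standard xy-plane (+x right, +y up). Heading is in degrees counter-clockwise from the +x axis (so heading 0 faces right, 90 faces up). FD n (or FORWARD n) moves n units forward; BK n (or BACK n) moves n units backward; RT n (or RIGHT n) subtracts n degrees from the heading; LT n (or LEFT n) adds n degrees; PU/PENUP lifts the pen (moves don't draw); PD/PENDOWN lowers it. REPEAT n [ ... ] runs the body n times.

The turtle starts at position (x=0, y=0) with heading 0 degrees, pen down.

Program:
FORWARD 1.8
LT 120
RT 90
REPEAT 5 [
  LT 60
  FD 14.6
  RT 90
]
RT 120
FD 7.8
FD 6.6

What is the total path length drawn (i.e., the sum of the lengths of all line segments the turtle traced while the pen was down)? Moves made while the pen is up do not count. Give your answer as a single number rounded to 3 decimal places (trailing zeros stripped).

Executing turtle program step by step:
Start: pos=(0,0), heading=0, pen down
FD 1.8: (0,0) -> (1.8,0) [heading=0, draw]
LT 120: heading 0 -> 120
RT 90: heading 120 -> 30
REPEAT 5 [
  -- iteration 1/5 --
  LT 60: heading 30 -> 90
  FD 14.6: (1.8,0) -> (1.8,14.6) [heading=90, draw]
  RT 90: heading 90 -> 0
  -- iteration 2/5 --
  LT 60: heading 0 -> 60
  FD 14.6: (1.8,14.6) -> (9.1,27.244) [heading=60, draw]
  RT 90: heading 60 -> 330
  -- iteration 3/5 --
  LT 60: heading 330 -> 30
  FD 14.6: (9.1,27.244) -> (21.744,34.544) [heading=30, draw]
  RT 90: heading 30 -> 300
  -- iteration 4/5 --
  LT 60: heading 300 -> 0
  FD 14.6: (21.744,34.544) -> (36.344,34.544) [heading=0, draw]
  RT 90: heading 0 -> 270
  -- iteration 5/5 --
  LT 60: heading 270 -> 330
  FD 14.6: (36.344,34.544) -> (48.988,27.244) [heading=330, draw]
  RT 90: heading 330 -> 240
]
RT 120: heading 240 -> 120
FD 7.8: (48.988,27.244) -> (45.088,33.999) [heading=120, draw]
FD 6.6: (45.088,33.999) -> (41.788,39.715) [heading=120, draw]
Final: pos=(41.788,39.715), heading=120, 8 segment(s) drawn

Segment lengths:
  seg 1: (0,0) -> (1.8,0), length = 1.8
  seg 2: (1.8,0) -> (1.8,14.6), length = 14.6
  seg 3: (1.8,14.6) -> (9.1,27.244), length = 14.6
  seg 4: (9.1,27.244) -> (21.744,34.544), length = 14.6
  seg 5: (21.744,34.544) -> (36.344,34.544), length = 14.6
  seg 6: (36.344,34.544) -> (48.988,27.244), length = 14.6
  seg 7: (48.988,27.244) -> (45.088,33.999), length = 7.8
  seg 8: (45.088,33.999) -> (41.788,39.715), length = 6.6
Total = 89.2

Answer: 89.2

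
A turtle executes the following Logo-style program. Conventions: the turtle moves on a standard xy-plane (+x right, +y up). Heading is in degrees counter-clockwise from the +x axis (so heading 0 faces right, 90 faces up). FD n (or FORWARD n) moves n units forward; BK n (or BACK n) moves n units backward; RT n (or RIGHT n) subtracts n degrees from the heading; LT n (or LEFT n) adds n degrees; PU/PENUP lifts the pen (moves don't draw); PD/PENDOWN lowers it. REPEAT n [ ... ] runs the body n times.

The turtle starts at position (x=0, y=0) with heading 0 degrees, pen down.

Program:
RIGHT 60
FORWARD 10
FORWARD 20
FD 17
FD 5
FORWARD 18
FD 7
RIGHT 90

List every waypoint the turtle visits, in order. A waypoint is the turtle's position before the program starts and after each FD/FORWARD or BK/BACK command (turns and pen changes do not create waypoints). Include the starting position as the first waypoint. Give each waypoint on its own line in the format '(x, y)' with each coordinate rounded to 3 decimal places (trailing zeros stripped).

Answer: (0, 0)
(5, -8.66)
(15, -25.981)
(23.5, -40.703)
(26, -45.033)
(35, -60.622)
(38.5, -66.684)

Derivation:
Executing turtle program step by step:
Start: pos=(0,0), heading=0, pen down
RT 60: heading 0 -> 300
FD 10: (0,0) -> (5,-8.66) [heading=300, draw]
FD 20: (5,-8.66) -> (15,-25.981) [heading=300, draw]
FD 17: (15,-25.981) -> (23.5,-40.703) [heading=300, draw]
FD 5: (23.5,-40.703) -> (26,-45.033) [heading=300, draw]
FD 18: (26,-45.033) -> (35,-60.622) [heading=300, draw]
FD 7: (35,-60.622) -> (38.5,-66.684) [heading=300, draw]
RT 90: heading 300 -> 210
Final: pos=(38.5,-66.684), heading=210, 6 segment(s) drawn
Waypoints (7 total):
(0, 0)
(5, -8.66)
(15, -25.981)
(23.5, -40.703)
(26, -45.033)
(35, -60.622)
(38.5, -66.684)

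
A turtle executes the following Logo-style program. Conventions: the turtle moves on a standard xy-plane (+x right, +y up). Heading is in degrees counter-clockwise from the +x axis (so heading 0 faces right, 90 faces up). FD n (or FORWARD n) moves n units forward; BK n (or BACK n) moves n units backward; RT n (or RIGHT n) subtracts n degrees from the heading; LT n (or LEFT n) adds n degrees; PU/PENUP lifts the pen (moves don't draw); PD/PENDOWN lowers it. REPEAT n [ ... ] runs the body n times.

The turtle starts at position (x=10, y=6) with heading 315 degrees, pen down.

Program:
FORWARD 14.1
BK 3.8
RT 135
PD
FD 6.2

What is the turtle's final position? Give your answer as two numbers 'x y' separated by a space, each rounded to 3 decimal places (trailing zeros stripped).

Answer: 11.083 -1.283

Derivation:
Executing turtle program step by step:
Start: pos=(10,6), heading=315, pen down
FD 14.1: (10,6) -> (19.97,-3.97) [heading=315, draw]
BK 3.8: (19.97,-3.97) -> (17.283,-1.283) [heading=315, draw]
RT 135: heading 315 -> 180
PD: pen down
FD 6.2: (17.283,-1.283) -> (11.083,-1.283) [heading=180, draw]
Final: pos=(11.083,-1.283), heading=180, 3 segment(s) drawn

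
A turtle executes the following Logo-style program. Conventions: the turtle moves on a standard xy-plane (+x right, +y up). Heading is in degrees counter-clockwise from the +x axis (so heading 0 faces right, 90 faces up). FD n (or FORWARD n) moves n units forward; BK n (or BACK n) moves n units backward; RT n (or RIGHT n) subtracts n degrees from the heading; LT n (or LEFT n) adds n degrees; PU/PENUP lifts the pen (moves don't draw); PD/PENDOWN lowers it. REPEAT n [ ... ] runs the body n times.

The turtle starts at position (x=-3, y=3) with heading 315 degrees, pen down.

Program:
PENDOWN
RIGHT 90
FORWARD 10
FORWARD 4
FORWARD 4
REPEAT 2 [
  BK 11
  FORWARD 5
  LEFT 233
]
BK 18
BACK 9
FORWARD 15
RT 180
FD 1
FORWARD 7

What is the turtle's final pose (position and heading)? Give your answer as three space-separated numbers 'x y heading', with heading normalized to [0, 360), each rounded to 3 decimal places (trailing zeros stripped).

Executing turtle program step by step:
Start: pos=(-3,3), heading=315, pen down
PD: pen down
RT 90: heading 315 -> 225
FD 10: (-3,3) -> (-10.071,-4.071) [heading=225, draw]
FD 4: (-10.071,-4.071) -> (-12.899,-6.899) [heading=225, draw]
FD 4: (-12.899,-6.899) -> (-15.728,-9.728) [heading=225, draw]
REPEAT 2 [
  -- iteration 1/2 --
  BK 11: (-15.728,-9.728) -> (-7.95,-1.95) [heading=225, draw]
  FD 5: (-7.95,-1.95) -> (-11.485,-5.485) [heading=225, draw]
  LT 233: heading 225 -> 98
  -- iteration 2/2 --
  BK 11: (-11.485,-5.485) -> (-9.954,-16.378) [heading=98, draw]
  FD 5: (-9.954,-16.378) -> (-10.65,-11.427) [heading=98, draw]
  LT 233: heading 98 -> 331
]
BK 18: (-10.65,-11.427) -> (-26.393,-2.7) [heading=331, draw]
BK 9: (-26.393,-2.7) -> (-34.265,1.663) [heading=331, draw]
FD 15: (-34.265,1.663) -> (-21.146,-5.609) [heading=331, draw]
RT 180: heading 331 -> 151
FD 1: (-21.146,-5.609) -> (-22.02,-5.124) [heading=151, draw]
FD 7: (-22.02,-5.124) -> (-28.143,-1.731) [heading=151, draw]
Final: pos=(-28.143,-1.731), heading=151, 12 segment(s) drawn

Answer: -28.143 -1.731 151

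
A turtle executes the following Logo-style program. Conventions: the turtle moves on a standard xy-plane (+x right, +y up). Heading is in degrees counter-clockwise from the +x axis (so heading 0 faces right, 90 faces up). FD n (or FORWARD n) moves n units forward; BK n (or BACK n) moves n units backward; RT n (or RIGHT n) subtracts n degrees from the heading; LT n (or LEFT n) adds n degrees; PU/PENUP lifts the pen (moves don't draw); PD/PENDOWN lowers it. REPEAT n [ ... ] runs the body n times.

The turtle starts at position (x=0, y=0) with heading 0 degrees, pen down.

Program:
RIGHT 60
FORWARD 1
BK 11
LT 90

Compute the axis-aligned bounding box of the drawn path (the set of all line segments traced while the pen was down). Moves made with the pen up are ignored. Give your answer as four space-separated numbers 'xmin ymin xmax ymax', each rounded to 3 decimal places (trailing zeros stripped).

Executing turtle program step by step:
Start: pos=(0,0), heading=0, pen down
RT 60: heading 0 -> 300
FD 1: (0,0) -> (0.5,-0.866) [heading=300, draw]
BK 11: (0.5,-0.866) -> (-5,8.66) [heading=300, draw]
LT 90: heading 300 -> 30
Final: pos=(-5,8.66), heading=30, 2 segment(s) drawn

Segment endpoints: x in {-5, 0, 0.5}, y in {-0.866, 0, 8.66}
xmin=-5, ymin=-0.866, xmax=0.5, ymax=8.66

Answer: -5 -0.866 0.5 8.66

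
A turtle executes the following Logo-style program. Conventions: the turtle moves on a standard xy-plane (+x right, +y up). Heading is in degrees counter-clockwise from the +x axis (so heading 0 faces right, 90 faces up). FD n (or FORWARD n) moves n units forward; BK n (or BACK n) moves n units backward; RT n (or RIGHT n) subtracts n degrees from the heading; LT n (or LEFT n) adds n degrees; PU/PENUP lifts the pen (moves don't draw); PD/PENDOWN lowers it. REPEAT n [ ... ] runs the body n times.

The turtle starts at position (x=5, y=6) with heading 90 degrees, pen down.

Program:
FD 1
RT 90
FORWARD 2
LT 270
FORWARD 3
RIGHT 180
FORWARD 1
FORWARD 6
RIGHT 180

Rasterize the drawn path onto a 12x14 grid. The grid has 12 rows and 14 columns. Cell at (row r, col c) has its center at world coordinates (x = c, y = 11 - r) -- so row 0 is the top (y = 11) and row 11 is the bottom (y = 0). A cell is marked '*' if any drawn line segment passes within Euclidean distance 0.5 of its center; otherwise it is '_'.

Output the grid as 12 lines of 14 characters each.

Answer: _______*______
_______*______
_______*______
_______*______
_____***______
_____*_*______
_______*______
_______*______
______________
______________
______________
______________

Derivation:
Segment 0: (5,6) -> (5,7)
Segment 1: (5,7) -> (7,7)
Segment 2: (7,7) -> (7,4)
Segment 3: (7,4) -> (7,5)
Segment 4: (7,5) -> (7,11)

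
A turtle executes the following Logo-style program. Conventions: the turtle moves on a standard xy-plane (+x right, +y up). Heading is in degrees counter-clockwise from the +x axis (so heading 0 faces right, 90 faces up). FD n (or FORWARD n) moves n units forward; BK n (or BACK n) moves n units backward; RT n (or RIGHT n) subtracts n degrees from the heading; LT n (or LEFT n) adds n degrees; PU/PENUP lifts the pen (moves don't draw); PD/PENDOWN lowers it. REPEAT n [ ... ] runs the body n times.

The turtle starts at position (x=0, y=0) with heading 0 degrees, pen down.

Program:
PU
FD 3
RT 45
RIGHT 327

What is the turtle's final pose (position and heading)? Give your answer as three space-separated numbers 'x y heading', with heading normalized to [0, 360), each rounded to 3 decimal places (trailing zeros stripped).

Answer: 3 0 348

Derivation:
Executing turtle program step by step:
Start: pos=(0,0), heading=0, pen down
PU: pen up
FD 3: (0,0) -> (3,0) [heading=0, move]
RT 45: heading 0 -> 315
RT 327: heading 315 -> 348
Final: pos=(3,0), heading=348, 0 segment(s) drawn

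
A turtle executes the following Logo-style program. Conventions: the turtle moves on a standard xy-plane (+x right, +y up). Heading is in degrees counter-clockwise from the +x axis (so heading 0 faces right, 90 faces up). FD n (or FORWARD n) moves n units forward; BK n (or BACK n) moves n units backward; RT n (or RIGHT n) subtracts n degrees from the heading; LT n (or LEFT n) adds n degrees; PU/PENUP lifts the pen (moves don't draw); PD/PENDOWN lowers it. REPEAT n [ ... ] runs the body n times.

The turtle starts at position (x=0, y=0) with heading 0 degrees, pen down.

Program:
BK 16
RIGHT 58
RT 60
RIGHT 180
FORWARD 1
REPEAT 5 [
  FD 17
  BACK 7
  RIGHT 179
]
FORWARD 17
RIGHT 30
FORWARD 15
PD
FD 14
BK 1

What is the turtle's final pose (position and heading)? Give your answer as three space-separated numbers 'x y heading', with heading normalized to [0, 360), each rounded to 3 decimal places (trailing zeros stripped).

Executing turtle program step by step:
Start: pos=(0,0), heading=0, pen down
BK 16: (0,0) -> (-16,0) [heading=0, draw]
RT 58: heading 0 -> 302
RT 60: heading 302 -> 242
RT 180: heading 242 -> 62
FD 1: (-16,0) -> (-15.531,0.883) [heading=62, draw]
REPEAT 5 [
  -- iteration 1/5 --
  FD 17: (-15.531,0.883) -> (-7.55,15.893) [heading=62, draw]
  BK 7: (-7.55,15.893) -> (-10.836,9.712) [heading=62, draw]
  RT 179: heading 62 -> 243
  -- iteration 2/5 --
  FD 17: (-10.836,9.712) -> (-18.554,-5.435) [heading=243, draw]
  BK 7: (-18.554,-5.435) -> (-15.376,0.802) [heading=243, draw]
  RT 179: heading 243 -> 64
  -- iteration 3/5 --
  FD 17: (-15.376,0.802) -> (-7.923,16.082) [heading=64, draw]
  BK 7: (-7.923,16.082) -> (-10.992,9.79) [heading=64, draw]
  RT 179: heading 64 -> 245
  -- iteration 4/5 --
  FD 17: (-10.992,9.79) -> (-18.177,-5.617) [heading=245, draw]
  BK 7: (-18.177,-5.617) -> (-15.218,0.727) [heading=245, draw]
  RT 179: heading 245 -> 66
  -- iteration 5/5 --
  FD 17: (-15.218,0.727) -> (-8.304,16.257) [heading=66, draw]
  BK 7: (-8.304,16.257) -> (-11.151,9.863) [heading=66, draw]
  RT 179: heading 66 -> 247
]
FD 17: (-11.151,9.863) -> (-17.793,-5.786) [heading=247, draw]
RT 30: heading 247 -> 217
FD 15: (-17.793,-5.786) -> (-29.773,-14.813) [heading=217, draw]
PD: pen down
FD 14: (-29.773,-14.813) -> (-40.954,-23.239) [heading=217, draw]
BK 1: (-40.954,-23.239) -> (-40.155,-22.637) [heading=217, draw]
Final: pos=(-40.155,-22.637), heading=217, 16 segment(s) drawn

Answer: -40.155 -22.637 217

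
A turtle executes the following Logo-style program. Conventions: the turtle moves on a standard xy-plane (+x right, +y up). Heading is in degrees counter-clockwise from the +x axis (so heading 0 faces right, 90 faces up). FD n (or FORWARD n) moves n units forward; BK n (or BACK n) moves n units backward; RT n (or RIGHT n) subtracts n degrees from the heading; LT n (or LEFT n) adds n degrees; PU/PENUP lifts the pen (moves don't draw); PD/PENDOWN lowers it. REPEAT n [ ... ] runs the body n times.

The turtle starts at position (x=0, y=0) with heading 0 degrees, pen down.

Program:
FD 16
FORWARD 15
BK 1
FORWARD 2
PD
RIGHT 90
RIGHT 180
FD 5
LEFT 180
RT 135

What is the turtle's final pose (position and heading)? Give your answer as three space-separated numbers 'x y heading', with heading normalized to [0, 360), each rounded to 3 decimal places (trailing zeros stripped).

Answer: 32 5 135

Derivation:
Executing turtle program step by step:
Start: pos=(0,0), heading=0, pen down
FD 16: (0,0) -> (16,0) [heading=0, draw]
FD 15: (16,0) -> (31,0) [heading=0, draw]
BK 1: (31,0) -> (30,0) [heading=0, draw]
FD 2: (30,0) -> (32,0) [heading=0, draw]
PD: pen down
RT 90: heading 0 -> 270
RT 180: heading 270 -> 90
FD 5: (32,0) -> (32,5) [heading=90, draw]
LT 180: heading 90 -> 270
RT 135: heading 270 -> 135
Final: pos=(32,5), heading=135, 5 segment(s) drawn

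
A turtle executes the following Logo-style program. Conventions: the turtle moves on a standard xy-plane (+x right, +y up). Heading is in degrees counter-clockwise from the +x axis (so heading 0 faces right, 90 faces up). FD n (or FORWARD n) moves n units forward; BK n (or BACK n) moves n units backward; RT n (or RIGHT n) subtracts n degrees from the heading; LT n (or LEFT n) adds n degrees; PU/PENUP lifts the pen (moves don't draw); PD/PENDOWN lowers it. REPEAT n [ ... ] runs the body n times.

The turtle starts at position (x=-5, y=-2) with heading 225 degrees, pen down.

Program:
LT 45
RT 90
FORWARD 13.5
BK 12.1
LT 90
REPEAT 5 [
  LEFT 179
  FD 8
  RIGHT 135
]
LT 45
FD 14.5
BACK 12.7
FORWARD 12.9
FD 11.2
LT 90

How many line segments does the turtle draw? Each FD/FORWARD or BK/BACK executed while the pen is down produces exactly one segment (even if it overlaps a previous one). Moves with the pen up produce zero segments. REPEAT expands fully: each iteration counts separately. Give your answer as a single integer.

Answer: 11

Derivation:
Executing turtle program step by step:
Start: pos=(-5,-2), heading=225, pen down
LT 45: heading 225 -> 270
RT 90: heading 270 -> 180
FD 13.5: (-5,-2) -> (-18.5,-2) [heading=180, draw]
BK 12.1: (-18.5,-2) -> (-6.4,-2) [heading=180, draw]
LT 90: heading 180 -> 270
REPEAT 5 [
  -- iteration 1/5 --
  LT 179: heading 270 -> 89
  FD 8: (-6.4,-2) -> (-6.26,5.999) [heading=89, draw]
  RT 135: heading 89 -> 314
  -- iteration 2/5 --
  LT 179: heading 314 -> 133
  FD 8: (-6.26,5.999) -> (-11.716,11.85) [heading=133, draw]
  RT 135: heading 133 -> 358
  -- iteration 3/5 --
  LT 179: heading 358 -> 177
  FD 8: (-11.716,11.85) -> (-19.705,12.268) [heading=177, draw]
  RT 135: heading 177 -> 42
  -- iteration 4/5 --
  LT 179: heading 42 -> 221
  FD 8: (-19.705,12.268) -> (-25.743,7.02) [heading=221, draw]
  RT 135: heading 221 -> 86
  -- iteration 5/5 --
  LT 179: heading 86 -> 265
  FD 8: (-25.743,7.02) -> (-26.44,-0.95) [heading=265, draw]
  RT 135: heading 265 -> 130
]
LT 45: heading 130 -> 175
FD 14.5: (-26.44,-0.95) -> (-40.885,0.314) [heading=175, draw]
BK 12.7: (-40.885,0.314) -> (-28.233,-0.793) [heading=175, draw]
FD 12.9: (-28.233,-0.793) -> (-41.084,0.331) [heading=175, draw]
FD 11.2: (-41.084,0.331) -> (-52.242,1.308) [heading=175, draw]
LT 90: heading 175 -> 265
Final: pos=(-52.242,1.308), heading=265, 11 segment(s) drawn
Segments drawn: 11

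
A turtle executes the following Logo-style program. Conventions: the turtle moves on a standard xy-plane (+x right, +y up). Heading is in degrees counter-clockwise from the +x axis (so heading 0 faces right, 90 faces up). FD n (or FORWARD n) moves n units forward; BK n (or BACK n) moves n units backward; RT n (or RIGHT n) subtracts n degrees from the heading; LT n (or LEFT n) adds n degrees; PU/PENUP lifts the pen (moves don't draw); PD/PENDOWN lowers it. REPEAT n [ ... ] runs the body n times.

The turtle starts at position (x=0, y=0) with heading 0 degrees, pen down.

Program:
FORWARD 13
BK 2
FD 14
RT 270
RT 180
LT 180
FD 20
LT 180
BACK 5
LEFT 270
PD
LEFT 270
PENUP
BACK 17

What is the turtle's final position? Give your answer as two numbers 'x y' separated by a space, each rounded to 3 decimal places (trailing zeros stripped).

Executing turtle program step by step:
Start: pos=(0,0), heading=0, pen down
FD 13: (0,0) -> (13,0) [heading=0, draw]
BK 2: (13,0) -> (11,0) [heading=0, draw]
FD 14: (11,0) -> (25,0) [heading=0, draw]
RT 270: heading 0 -> 90
RT 180: heading 90 -> 270
LT 180: heading 270 -> 90
FD 20: (25,0) -> (25,20) [heading=90, draw]
LT 180: heading 90 -> 270
BK 5: (25,20) -> (25,25) [heading=270, draw]
LT 270: heading 270 -> 180
PD: pen down
LT 270: heading 180 -> 90
PU: pen up
BK 17: (25,25) -> (25,8) [heading=90, move]
Final: pos=(25,8), heading=90, 5 segment(s) drawn

Answer: 25 8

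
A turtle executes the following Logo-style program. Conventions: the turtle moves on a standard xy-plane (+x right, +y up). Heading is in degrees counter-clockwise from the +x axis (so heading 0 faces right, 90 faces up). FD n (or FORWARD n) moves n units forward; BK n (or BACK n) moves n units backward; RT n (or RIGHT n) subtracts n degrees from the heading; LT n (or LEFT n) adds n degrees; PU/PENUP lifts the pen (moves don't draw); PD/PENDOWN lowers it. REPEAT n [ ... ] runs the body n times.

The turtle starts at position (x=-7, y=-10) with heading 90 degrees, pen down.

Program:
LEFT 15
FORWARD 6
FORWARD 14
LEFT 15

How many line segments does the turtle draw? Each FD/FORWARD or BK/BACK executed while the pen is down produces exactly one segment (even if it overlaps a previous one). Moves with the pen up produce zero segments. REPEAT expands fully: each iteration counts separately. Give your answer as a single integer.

Answer: 2

Derivation:
Executing turtle program step by step:
Start: pos=(-7,-10), heading=90, pen down
LT 15: heading 90 -> 105
FD 6: (-7,-10) -> (-8.553,-4.204) [heading=105, draw]
FD 14: (-8.553,-4.204) -> (-12.176,9.319) [heading=105, draw]
LT 15: heading 105 -> 120
Final: pos=(-12.176,9.319), heading=120, 2 segment(s) drawn
Segments drawn: 2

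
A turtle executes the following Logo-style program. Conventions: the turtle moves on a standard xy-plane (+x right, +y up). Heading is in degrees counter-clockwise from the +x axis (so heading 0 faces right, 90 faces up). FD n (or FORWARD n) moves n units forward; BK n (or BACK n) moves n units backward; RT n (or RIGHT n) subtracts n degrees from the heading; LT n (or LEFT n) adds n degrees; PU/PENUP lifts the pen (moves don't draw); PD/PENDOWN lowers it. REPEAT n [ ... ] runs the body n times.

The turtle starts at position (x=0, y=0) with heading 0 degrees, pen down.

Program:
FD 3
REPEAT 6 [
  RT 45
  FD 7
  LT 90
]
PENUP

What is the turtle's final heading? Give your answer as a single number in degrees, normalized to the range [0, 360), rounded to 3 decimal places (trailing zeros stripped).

Executing turtle program step by step:
Start: pos=(0,0), heading=0, pen down
FD 3: (0,0) -> (3,0) [heading=0, draw]
REPEAT 6 [
  -- iteration 1/6 --
  RT 45: heading 0 -> 315
  FD 7: (3,0) -> (7.95,-4.95) [heading=315, draw]
  LT 90: heading 315 -> 45
  -- iteration 2/6 --
  RT 45: heading 45 -> 0
  FD 7: (7.95,-4.95) -> (14.95,-4.95) [heading=0, draw]
  LT 90: heading 0 -> 90
  -- iteration 3/6 --
  RT 45: heading 90 -> 45
  FD 7: (14.95,-4.95) -> (19.899,0) [heading=45, draw]
  LT 90: heading 45 -> 135
  -- iteration 4/6 --
  RT 45: heading 135 -> 90
  FD 7: (19.899,0) -> (19.899,7) [heading=90, draw]
  LT 90: heading 90 -> 180
  -- iteration 5/6 --
  RT 45: heading 180 -> 135
  FD 7: (19.899,7) -> (14.95,11.95) [heading=135, draw]
  LT 90: heading 135 -> 225
  -- iteration 6/6 --
  RT 45: heading 225 -> 180
  FD 7: (14.95,11.95) -> (7.95,11.95) [heading=180, draw]
  LT 90: heading 180 -> 270
]
PU: pen up
Final: pos=(7.95,11.95), heading=270, 7 segment(s) drawn

Answer: 270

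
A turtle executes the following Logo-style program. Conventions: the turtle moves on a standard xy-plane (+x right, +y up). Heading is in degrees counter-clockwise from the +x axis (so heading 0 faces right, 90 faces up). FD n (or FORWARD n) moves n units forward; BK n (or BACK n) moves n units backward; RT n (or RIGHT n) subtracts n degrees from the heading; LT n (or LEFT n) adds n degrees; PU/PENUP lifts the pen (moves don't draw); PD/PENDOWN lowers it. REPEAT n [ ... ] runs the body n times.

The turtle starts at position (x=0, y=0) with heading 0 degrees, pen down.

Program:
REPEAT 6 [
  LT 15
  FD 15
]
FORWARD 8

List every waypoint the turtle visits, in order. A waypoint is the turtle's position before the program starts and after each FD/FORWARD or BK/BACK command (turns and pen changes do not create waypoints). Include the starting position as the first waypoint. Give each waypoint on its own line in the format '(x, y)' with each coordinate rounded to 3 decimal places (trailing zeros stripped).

Answer: (0, 0)
(14.489, 3.882)
(27.479, 11.382)
(38.086, 21.989)
(45.586, 34.979)
(49.468, 49.468)
(49.468, 64.468)
(49.468, 72.468)

Derivation:
Executing turtle program step by step:
Start: pos=(0,0), heading=0, pen down
REPEAT 6 [
  -- iteration 1/6 --
  LT 15: heading 0 -> 15
  FD 15: (0,0) -> (14.489,3.882) [heading=15, draw]
  -- iteration 2/6 --
  LT 15: heading 15 -> 30
  FD 15: (14.489,3.882) -> (27.479,11.382) [heading=30, draw]
  -- iteration 3/6 --
  LT 15: heading 30 -> 45
  FD 15: (27.479,11.382) -> (38.086,21.989) [heading=45, draw]
  -- iteration 4/6 --
  LT 15: heading 45 -> 60
  FD 15: (38.086,21.989) -> (45.586,34.979) [heading=60, draw]
  -- iteration 5/6 --
  LT 15: heading 60 -> 75
  FD 15: (45.586,34.979) -> (49.468,49.468) [heading=75, draw]
  -- iteration 6/6 --
  LT 15: heading 75 -> 90
  FD 15: (49.468,49.468) -> (49.468,64.468) [heading=90, draw]
]
FD 8: (49.468,64.468) -> (49.468,72.468) [heading=90, draw]
Final: pos=(49.468,72.468), heading=90, 7 segment(s) drawn
Waypoints (8 total):
(0, 0)
(14.489, 3.882)
(27.479, 11.382)
(38.086, 21.989)
(45.586, 34.979)
(49.468, 49.468)
(49.468, 64.468)
(49.468, 72.468)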